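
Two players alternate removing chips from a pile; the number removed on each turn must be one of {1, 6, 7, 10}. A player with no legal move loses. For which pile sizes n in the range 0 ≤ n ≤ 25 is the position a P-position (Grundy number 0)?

0, 2, 4, 13, 15, 17

G(0) = 0
G(1) = mex{0} = 1
G(2) = mex{1} = 0
G(3) = mex{0} = 1
G(4) = mex{1} = 0
G(5) = mex{0} = 1
G(6) = mex{1,0} = 2
G(7) = mex{2,1,0} = 3
G(8) = mex{3,0,1} = 2
G(9) = mex{2,1,0} = 3
G(10) = mex{3,0,1,0} = 2
G(11) = mex{2,1,0,1} = 3
G(12) = mex{3,2,1,0} = 4
G(13) = mex{4,3,2,1} = 0
G(14) = mex{0,2,3,0} = 1
G(15) = mex{1,3,2,1} = 0
G(16) = mex{0,2,3,2} = 1
G(17) = mex{1,3,2,3} = 0
G(18) = mex{0,4,3,2} = 1
G(19) = mex{1,0,4,3} = 2
G(20) = mex{2,1,0,2} = 3
G(21) = mex{3,0,1,3} = 2
G(22) = mex{2,1,0,4} = 3
G(23) = mex{3,0,1,0} = 2
G(24) = mex{2,1,0,1} = 3
G(25) = mex{3,2,1,0} = 4
P-positions are exactly the n with G(n) = 0.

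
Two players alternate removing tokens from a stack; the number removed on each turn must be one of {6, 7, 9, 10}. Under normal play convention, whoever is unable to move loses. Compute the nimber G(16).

G(0) = 0
G(1) = mex{} = 0
G(2) = mex{} = 0
G(3) = mex{} = 0
G(4) = mex{} = 0
G(5) = mex{} = 0
G(6) = mex{0} = 1
G(7) = mex{0,0} = 1
G(8) = mex{0,0} = 1
G(9) = mex{0,0,0} = 1
G(10) = mex{0,0,0,0} = 1
G(11) = mex{0,0,0,0} = 1
G(12) = mex{1,0,0,0} = 2
G(13) = mex{1,1,0,0} = 2
G(14) = mex{1,1,0,0} = 2
G(15) = mex{1,1,1,0} = 2
G(16) = mex{1,1,1,1} = 0

0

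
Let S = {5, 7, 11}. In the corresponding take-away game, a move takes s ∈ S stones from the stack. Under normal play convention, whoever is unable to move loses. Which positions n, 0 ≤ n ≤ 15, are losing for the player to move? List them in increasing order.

G(0) = 0
G(1) = mex{} = 0
G(2) = mex{} = 0
G(3) = mex{} = 0
G(4) = mex{} = 0
G(5) = mex{0} = 1
G(6) = mex{0} = 1
G(7) = mex{0,0} = 1
G(8) = mex{0,0} = 1
G(9) = mex{0,0} = 1
G(10) = mex{1,0} = 2
G(11) = mex{1,0,0} = 2
G(12) = mex{1,1,0} = 2
G(13) = mex{1,1,0} = 2
G(14) = mex{1,1,0} = 2
G(15) = mex{2,1,0} = 3
P-positions are exactly the n with G(n) = 0.

0, 1, 2, 3, 4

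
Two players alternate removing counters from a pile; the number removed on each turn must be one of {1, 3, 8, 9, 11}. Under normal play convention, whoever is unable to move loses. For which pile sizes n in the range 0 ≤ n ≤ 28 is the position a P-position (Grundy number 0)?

0, 2, 4, 6, 16, 18, 20, 22

n :  0  1  2  3  4  5  6  7  8  9 10 11 12 13 14 15 16 17 18 19 20 21 22 23 24 25 26 27 28
G :  0  1  0  1  0  1  0  1  2  3  2  3  2  3  2  3  0  1  0  1  0  1  0  1  2  3  2  3  2
P-positions are exactly the n with G(n) = 0.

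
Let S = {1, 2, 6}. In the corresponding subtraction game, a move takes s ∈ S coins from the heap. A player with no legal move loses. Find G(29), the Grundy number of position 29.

1

G(0) = 0
G(1) = mex{0} = 1
G(2) = mex{1,0} = 2
G(3) = mex{2,1} = 0
G(4) = mex{0,2} = 1
G(5) = mex{1,0} = 2
G(6) = mex{2,1,0} = 3
G(7) = mex{3,2,1} = 0
G(8) = mex{0,3,2} = 1
G(9) = mex{1,0,0} = 2
G(10) = mex{2,1,1} = 0
G(11) = mex{0,2,2} = 1
G(12) = mex{1,0,3} = 2
G(13) = mex{2,1,0} = 3
G(14) = mex{3,2,1} = 0
G(15) = mex{0,3,2} = 1
G(16) = mex{1,0,0} = 2
G(17) = mex{2,1,1} = 0
G(18) = mex{0,2,2} = 1
G(19) = mex{1,0,3} = 2
G(20) = mex{2,1,0} = 3
G(21) = mex{3,2,1} = 0
G(22) = mex{0,3,2} = 1
G(23) = mex{1,0,0} = 2
G(24) = mex{2,1,1} = 0
G(25) = mex{0,2,2} = 1
G(26) = mex{1,0,3} = 2
G(27) = mex{2,1,0} = 3
G(28) = mex{3,2,1} = 0
G(29) = mex{0,3,2} = 1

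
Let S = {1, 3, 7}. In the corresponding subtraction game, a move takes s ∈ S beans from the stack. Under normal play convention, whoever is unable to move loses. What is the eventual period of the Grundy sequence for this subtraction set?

2

G(0) = 0
G(1) = mex{0} = 1
G(2) = mex{1} = 0
G(3) = mex{0,0} = 1
G(4) = mex{1,1} = 0
G(5) = mex{0,0} = 1
G(6) = mex{1,1} = 0
G(7) = mex{0,0,0} = 1
G(8) = mex{1,1,1} = 0
G(9) = mex{0,0,0} = 1
G(10) = mex{1,1,1} = 0
G(11) = mex{0,0,0} = 1
G(12) = mex{1,1,1} = 0
G(13) = mex{0,0,0} = 1
G(14) = mex{1,1,1} = 0
G(n+2) = G(n) holds for n = 0,…,6 (a full window of length max(S) = 7), so the sequence is purely periodic with period 2.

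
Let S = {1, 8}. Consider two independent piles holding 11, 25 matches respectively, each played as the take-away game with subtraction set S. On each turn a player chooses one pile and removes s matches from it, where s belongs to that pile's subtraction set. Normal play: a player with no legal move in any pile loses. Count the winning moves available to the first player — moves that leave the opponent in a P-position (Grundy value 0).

All piles use S = {1, 8}:
G(0) = 0
G(1) = mex{0} = 1
G(2) = mex{1} = 0
G(3) = mex{0} = 1
G(4) = mex{1} = 0
G(5) = mex{0} = 1
G(6) = mex{1} = 0
G(7) = mex{0} = 1
G(8) = mex{1,0} = 2
G(9) = mex{2,1} = 0
G(10) = mex{0,0} = 1
G(11) = mex{1,1} = 0
G(12) = mex{0,0} = 1
G(13) = mex{1,1} = 0
G(14) = mex{0,0} = 1
G(15) = mex{1,1} = 0
G(16) = mex{0,2} = 1
G(17) = mex{1,0} = 2
G(18) = mex{2,1} = 0
G(19) = mex{0,0} = 1
G(20) = mex{1,1} = 0
G(21) = mex{0,0} = 1
G(22) = mex{1,1} = 0
G(23) = mex{0,0} = 1
G(24) = mex{1,1} = 0
G(25) = mex{0,2} = 1
Pile A: G(11) = 0.
Pile B: G(25) = 1.
Combined Grundy value = 0 ⊕ 1 = 1.
A winning move leaves total XOR = 0, i.e. changes one component's Grundy value g to g ⊕ X where X is the current total.
Pile A: need g' = 0⊕1 = 1. Options: 11−1→G=1, 11−8→G=1. Hits: 2.
Pile B: need g' = 1⊕1 = 0. Options: 25−1→G=0, 25−8→G=2. Hits: 1.

3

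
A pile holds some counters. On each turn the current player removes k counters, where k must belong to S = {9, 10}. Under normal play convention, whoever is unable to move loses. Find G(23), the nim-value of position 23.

G(0) = 0
G(1) = mex{} = 0
G(2) = mex{} = 0
G(3) = mex{} = 0
G(4) = mex{} = 0
G(5) = mex{} = 0
G(6) = mex{} = 0
G(7) = mex{} = 0
G(8) = mex{} = 0
G(9) = mex{0} = 1
G(10) = mex{0,0} = 1
G(11) = mex{0,0} = 1
G(12) = mex{0,0} = 1
G(13) = mex{0,0} = 1
G(14) = mex{0,0} = 1
G(15) = mex{0,0} = 1
G(16) = mex{0,0} = 1
G(17) = mex{0,0} = 1
G(18) = mex{1,0} = 2
G(19) = mex{1,1} = 0
G(20) = mex{1,1} = 0
G(21) = mex{1,1} = 0
G(22) = mex{1,1} = 0
G(23) = mex{1,1} = 0

0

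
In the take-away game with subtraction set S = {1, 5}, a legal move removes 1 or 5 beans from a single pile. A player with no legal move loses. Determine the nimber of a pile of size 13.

1

G(0) = 0
G(1) = mex{0} = 1
G(2) = mex{1} = 0
G(3) = mex{0} = 1
G(4) = mex{1} = 0
G(5) = mex{0,0} = 1
G(6) = mex{1,1} = 0
G(7) = mex{0,0} = 1
G(8) = mex{1,1} = 0
G(9) = mex{0,0} = 1
G(10) = mex{1,1} = 0
G(11) = mex{0,0} = 1
G(12) = mex{1,1} = 0
G(13) = mex{0,0} = 1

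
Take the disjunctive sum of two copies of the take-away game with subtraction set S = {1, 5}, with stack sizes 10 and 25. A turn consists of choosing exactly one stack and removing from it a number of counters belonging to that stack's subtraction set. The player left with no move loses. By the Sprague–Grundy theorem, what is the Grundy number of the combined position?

All stacks use S = {1, 5}:
n :  0  1  2  3  4  5  6  7  8  9 10 11 12 13 14 15 16 17 18 19 20 21 22 23 24 25
G :  0  1  0  1  0  1  0  1  0  1  0  1  0  1  0  1  0  1  0  1  0  1  0  1  0  1
Stack A: G(10) = 0.
Stack B: G(25) = 1.
Combined Grundy value = 0 ⊕ 1 = 1.

1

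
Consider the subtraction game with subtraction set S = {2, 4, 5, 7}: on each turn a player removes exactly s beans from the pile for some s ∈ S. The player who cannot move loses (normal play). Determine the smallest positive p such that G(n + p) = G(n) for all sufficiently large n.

n :  0  1  2  3  4  5  6  7  8  9 10 11 12 13 14 15 16 17 18 19
G :  0  0  1  1  2  2  3  3  4  0  0  1  1  2  2  3  3  4  0  0
G(n+9) = G(n) holds for n = 0,…,6 (a full window of length max(S) = 7), so the sequence is purely periodic with period 9.

9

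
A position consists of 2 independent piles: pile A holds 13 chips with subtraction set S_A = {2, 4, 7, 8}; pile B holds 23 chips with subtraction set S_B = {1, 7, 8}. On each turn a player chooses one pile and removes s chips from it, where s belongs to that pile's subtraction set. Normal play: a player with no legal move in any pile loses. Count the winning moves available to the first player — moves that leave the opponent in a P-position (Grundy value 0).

3

Pile A, S = {2, 4, 7, 8}:
n :  0  1  2  3  4  5  6  7  8  9 10 11 12 13
G :  0  0  1  1  2  2  0  3  1  4  2  0  0  1
G_A(13) = 1.
Pile B, S = {1, 7, 8}:
G(0) = 0
G(1) = mex{0} = 1
G(2) = mex{1} = 0
G(3) = mex{0} = 1
G(4) = mex{1} = 0
G(5) = mex{0} = 1
G(6) = mex{1} = 0
G(7) = mex{0,0} = 1
G(8) = mex{1,1,0} = 2
G(9) = mex{2,0,1} = 3
G(10) = mex{3,1,0} = 2
G(11) = mex{2,0,1} = 3
G(12) = mex{3,1,0} = 2
G(13) = mex{2,0,1} = 3
G(14) = mex{3,1,0} = 2
G(15) = mex{2,2,1} = 0
G(16) = mex{0,3,2} = 1
G(17) = mex{1,2,3} = 0
G(18) = mex{0,3,2} = 1
G(19) = mex{1,2,3} = 0
G(20) = mex{0,3,2} = 1
G(21) = mex{1,2,3} = 0
G(22) = mex{0,0,2} = 1
G(23) = mex{1,1,0} = 2
G_B(23) = 2.
Combined Grundy value = 1 ⊕ 2 = 3.
A winning move leaves total XOR = 0, i.e. changes one component's Grundy value g to g ⊕ X where X is the current total.
Pile A: need g' = 1⊕3 = 2. Options: 13−2→G=0, 13−4→G=4, 13−7→G=0, 13−8→G=2. Hits: 1.
Pile B: need g' = 2⊕3 = 1. Options: 23−1→G=1, 23−7→G=1, 23−8→G=0. Hits: 2.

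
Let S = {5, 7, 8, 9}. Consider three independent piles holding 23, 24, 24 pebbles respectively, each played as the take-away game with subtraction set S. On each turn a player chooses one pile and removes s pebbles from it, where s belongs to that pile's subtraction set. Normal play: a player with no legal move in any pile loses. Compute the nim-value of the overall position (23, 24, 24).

All piles use S = {5, 7, 8, 9}:
G(0) = 0
G(1) = mex{} = 0
G(2) = mex{} = 0
G(3) = mex{} = 0
G(4) = mex{} = 0
G(5) = mex{0} = 1
G(6) = mex{0} = 1
G(7) = mex{0,0} = 1
G(8) = mex{0,0,0} = 1
G(9) = mex{0,0,0,0} = 1
G(10) = mex{1,0,0,0} = 2
G(11) = mex{1,0,0,0} = 2
G(12) = mex{1,1,0,0} = 2
G(13) = mex{1,1,1,0} = 2
G(14) = mex{1,1,1,1} = 0
G(15) = mex{2,1,1,1} = 0
G(16) = mex{2,1,1,1} = 0
G(17) = mex{2,2,1,1} = 0
G(18) = mex{2,2,2,1} = 0
G(19) = mex{0,2,2,2} = 1
G(20) = mex{0,2,2,2} = 1
G(21) = mex{0,0,2,2} = 1
G(22) = mex{0,0,0,2} = 1
G(23) = mex{0,0,0,0} = 1
G(24) = mex{1,0,0,0} = 2
Pile A: G(23) = 1.
Pile B: G(24) = 2.
Pile C: G(24) = 2.
Combined Grundy value = 1 ⊕ 2 ⊕ 2 = 1.

1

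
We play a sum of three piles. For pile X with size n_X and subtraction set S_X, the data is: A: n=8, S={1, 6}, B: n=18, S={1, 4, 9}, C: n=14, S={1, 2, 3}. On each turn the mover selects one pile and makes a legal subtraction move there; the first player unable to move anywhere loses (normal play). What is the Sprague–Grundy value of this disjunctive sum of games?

2

Pile A, S = {1, 6}:
n : 0 1 2 3 4 5 6 7 8
G : 0 1 0 1 0 1 2 0 1
G_A(8) = 1.
Pile B, S = {1, 4, 9}:
G(0) = 0
G(1) = mex{0} = 1
G(2) = mex{1} = 0
G(3) = mex{0} = 1
G(4) = mex{1,0} = 2
G(5) = mex{2,1} = 0
G(6) = mex{0,0} = 1
G(7) = mex{1,1} = 0
G(8) = mex{0,2} = 1
G(9) = mex{1,0,0} = 2
G(10) = mex{2,1,1} = 0
G(11) = mex{0,0,0} = 1
G(12) = mex{1,1,1} = 0
G(13) = mex{0,2,2} = 1
G(14) = mex{1,0,0} = 2
G(15) = mex{2,1,1} = 0
G(16) = mex{0,0,0} = 1
G(17) = mex{1,1,1} = 0
G(18) = mex{0,2,2} = 1
G_B(18) = 1.
Pile C, S = {1, 2, 3}:
n :  0  1  2  3  4  5  6  7  8  9 10 11 12 13 14
G :  0  1  2  3  0  1  2  3  0  1  2  3  0  1  2
G_C(14) = 2.
Combined Grundy value = 1 ⊕ 1 ⊕ 2 = 2.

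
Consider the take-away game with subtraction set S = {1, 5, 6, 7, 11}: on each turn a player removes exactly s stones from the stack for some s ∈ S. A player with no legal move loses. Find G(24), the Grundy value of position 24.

0

n :  0  1  2  3  4  5  6  7  8  9 10 11 12 13 14 15 16 17 18 19 20 21 22 23 24
G :  0  1  0  1  0  1  2  3  2  3  2  3  0  1  0  1  0  1  2  3  2  3  2  3  0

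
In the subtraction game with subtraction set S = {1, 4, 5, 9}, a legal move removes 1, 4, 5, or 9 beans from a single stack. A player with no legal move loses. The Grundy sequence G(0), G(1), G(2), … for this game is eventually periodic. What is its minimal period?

8

G(0) = 0
G(1) = mex{0} = 1
G(2) = mex{1} = 0
G(3) = mex{0} = 1
G(4) = mex{1,0} = 2
G(5) = mex{2,1,0} = 3
G(6) = mex{3,0,1} = 2
G(7) = mex{2,1,0} = 3
G(8) = mex{3,2,1} = 0
G(9) = mex{0,3,2,0} = 1
G(10) = mex{1,2,3,1} = 0
G(11) = mex{0,3,2,0} = 1
G(12) = mex{1,0,3,1} = 2
G(13) = mex{2,1,0,2} = 3
G(14) = mex{3,0,1,3} = 2
G(15) = mex{2,1,0,2} = 3
G(16) = mex{3,2,1,3} = 0
G(17) = mex{0,3,2,0} = 1
G(18) = mex{1,2,3,1} = 0
G(n+8) = G(n) holds for n = 0,…,8 (a full window of length max(S) = 9), so the sequence is purely periodic with period 8.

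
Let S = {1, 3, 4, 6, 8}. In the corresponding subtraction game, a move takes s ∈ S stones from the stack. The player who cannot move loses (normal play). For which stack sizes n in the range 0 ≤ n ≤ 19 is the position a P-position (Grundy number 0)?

0, 2, 7, 9, 14, 16

n :  0  1  2  3  4  5  6  7  8  9 10 11 12 13 14 15 16 17 18 19
G :  0  1  0  1  2  3  2  0  1  0  1  2  3  2  0  1  0  1  2  3
P-positions are exactly the n with G(n) = 0.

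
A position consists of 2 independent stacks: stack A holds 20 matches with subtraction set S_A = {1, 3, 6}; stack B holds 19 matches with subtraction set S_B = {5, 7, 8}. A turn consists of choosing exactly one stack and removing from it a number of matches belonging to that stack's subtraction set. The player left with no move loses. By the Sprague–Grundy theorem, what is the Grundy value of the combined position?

1

Stack A, S = {1, 3, 6}:
n :  0  1  2  3  4  5  6  7  8  9 10 11 12 13 14 15 16 17 18 19 20
G :  0  1  0  1  0  1  2  3  2  0  1  0  1  0  1  2  3  2  0  1  0
G_A(20) = 0.
Stack B, S = {5, 7, 8}:
n :  0  1  2  3  4  5  6  7  8  9 10 11 12 13 14 15 16 17 18 19
G :  0  0  0  0  0  1  1  1  1  1  2  2  2  0  0  0  0  0  1  1
G_B(19) = 1.
Combined Grundy value = 0 ⊕ 1 = 1.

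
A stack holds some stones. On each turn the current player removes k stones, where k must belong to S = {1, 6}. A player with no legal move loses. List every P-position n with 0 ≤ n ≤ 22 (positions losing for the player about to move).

0, 2, 4, 7, 9, 11, 14, 16, 18, 21

n :  0  1  2  3  4  5  6  7  8  9 10 11 12 13 14 15 16 17 18 19 20 21 22
G :  0  1  0  1  0  1  2  0  1  0  1  0  1  2  0  1  0  1  0  1  2  0  1
P-positions are exactly the n with G(n) = 0.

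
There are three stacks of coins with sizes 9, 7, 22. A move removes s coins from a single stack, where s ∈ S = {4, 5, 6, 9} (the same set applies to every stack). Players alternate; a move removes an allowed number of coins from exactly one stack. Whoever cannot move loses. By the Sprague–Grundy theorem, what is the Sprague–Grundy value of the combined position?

All stacks use S = {4, 5, 6, 9}:
G(0) = 0
G(1) = mex{} = 0
G(2) = mex{} = 0
G(3) = mex{} = 0
G(4) = mex{0} = 1
G(5) = mex{0,0} = 1
G(6) = mex{0,0,0} = 1
G(7) = mex{0,0,0} = 1
G(8) = mex{1,0,0} = 2
G(9) = mex{1,1,0,0} = 2
G(10) = mex{1,1,1,0} = 2
G(11) = mex{1,1,1,0} = 2
G(12) = mex{2,1,1,0} = 3
G(13) = mex{2,2,1,1} = 0
G(14) = mex{2,2,2,1} = 0
G(15) = mex{2,2,2,1} = 0
G(16) = mex{3,2,2,1} = 0
G(17) = mex{0,3,2,2} = 1
G(18) = mex{0,0,3,2} = 1
G(19) = mex{0,0,0,2} = 1
G(20) = mex{0,0,0,2} = 1
G(21) = mex{1,0,0,3} = 2
G(22) = mex{1,1,0,0} = 2
Stack A: G(9) = 2.
Stack B: G(7) = 1.
Stack C: G(22) = 2.
Combined Grundy value = 2 ⊕ 1 ⊕ 2 = 1.

1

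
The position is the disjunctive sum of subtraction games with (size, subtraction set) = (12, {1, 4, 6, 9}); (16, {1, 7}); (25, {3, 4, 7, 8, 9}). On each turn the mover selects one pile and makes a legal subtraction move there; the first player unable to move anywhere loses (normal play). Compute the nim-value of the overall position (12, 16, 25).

0

Pile A, S = {1, 4, 6, 9}:
n :  0  1  2  3  4  5  6  7  8  9 10 11 12
G :  0  1  0  1  2  0  1  0  1  2  0  1  0
G_A(12) = 0.
Pile B, S = {1, 7}:
n :  0  1  2  3  4  5  6  7  8  9 10 11 12 13 14 15 16
G :  0  1  0  1  0  1  0  1  0  1  0  1  0  1  0  1  0
G_B(16) = 0.
Pile C, S = {3, 4, 7, 8, 9}:
n :  0  1  2  3  4  5  6  7  8  9 10 11 12 13 14 15 16 17 18 19 20 21 22 23 24 25
G :  0  0  0  1  1  1  2  2  2  3  3  3  0  0  0  1  1  1  2  2  2  3  3  3  0  0
G_C(25) = 0.
Combined Grundy value = 0 ⊕ 0 ⊕ 0 = 0.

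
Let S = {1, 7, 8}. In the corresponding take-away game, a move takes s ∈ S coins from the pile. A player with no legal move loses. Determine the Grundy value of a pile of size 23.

G(0) = 0
G(1) = mex{0} = 1
G(2) = mex{1} = 0
G(3) = mex{0} = 1
G(4) = mex{1} = 0
G(5) = mex{0} = 1
G(6) = mex{1} = 0
G(7) = mex{0,0} = 1
G(8) = mex{1,1,0} = 2
G(9) = mex{2,0,1} = 3
G(10) = mex{3,1,0} = 2
G(11) = mex{2,0,1} = 3
G(12) = mex{3,1,0} = 2
G(13) = mex{2,0,1} = 3
G(14) = mex{3,1,0} = 2
G(15) = mex{2,2,1} = 0
G(16) = mex{0,3,2} = 1
G(17) = mex{1,2,3} = 0
G(18) = mex{0,3,2} = 1
G(19) = mex{1,2,3} = 0
G(20) = mex{0,3,2} = 1
G(21) = mex{1,2,3} = 0
G(22) = mex{0,0,2} = 1
G(23) = mex{1,1,0} = 2

2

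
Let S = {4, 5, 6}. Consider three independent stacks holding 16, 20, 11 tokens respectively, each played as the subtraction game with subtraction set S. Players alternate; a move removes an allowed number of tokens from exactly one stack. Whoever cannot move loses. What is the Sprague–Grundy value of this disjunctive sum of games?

All stacks use S = {4, 5, 6}:
n :  0  1  2  3  4  5  6  7  8  9 10 11 12 13 14 15 16 17 18 19 20
G :  0  0  0  0  1  1  1  1  2  2  0  0  0  0  1  1  1  1  2  2  0
Stack A: G(16) = 1.
Stack B: G(20) = 0.
Stack C: G(11) = 0.
Combined Grundy value = 1 ⊕ 0 ⊕ 0 = 1.

1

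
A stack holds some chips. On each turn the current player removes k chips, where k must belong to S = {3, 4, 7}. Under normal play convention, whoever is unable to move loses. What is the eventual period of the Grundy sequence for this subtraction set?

10

n :  0  1  2  3  4  5  6  7  8  9 10 11 12 13 14 15 16 17 18 19 20 21
G :  0  0  0  1  1  1  2  2  2  3  0  0  0  1  1  1  2  2  2  3  0  0
G(n+10) = G(n) holds for n = 0,…,6 (a full window of length max(S) = 7), so the sequence is purely periodic with period 10.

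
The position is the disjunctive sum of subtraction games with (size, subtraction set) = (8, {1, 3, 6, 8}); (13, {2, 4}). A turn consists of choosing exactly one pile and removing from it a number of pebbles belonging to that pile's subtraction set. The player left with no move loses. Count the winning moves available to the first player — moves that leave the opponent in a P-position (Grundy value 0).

Pile A, S = {1, 3, 6, 8}:
G(0) = 0
G(1) = mex{0} = 1
G(2) = mex{1} = 0
G(3) = mex{0,0} = 1
G(4) = mex{1,1} = 0
G(5) = mex{0,0} = 1
G(6) = mex{1,1,0} = 2
G(7) = mex{2,0,1} = 3
G(8) = mex{3,1,0,0} = 2
G_A(8) = 2.
Pile B, S = {2, 4}:
n :  0  1  2  3  4  5  6  7  8  9 10 11 12 13
G :  0  0  1  1  2  2  0  0  1  1  2  2  0  0
G_B(13) = 0.
Combined Grundy value = 2 ⊕ 0 = 2.
A winning move leaves total XOR = 0, i.e. changes one component's Grundy value g to g ⊕ X where X is the current total.
Pile A: need g' = 2⊕2 = 0. Options: 8−1→G=3, 8−3→G=1, 8−6→G=0, 8−8→G=0. Hits: 2.
Pile B: need g' = 0⊕2 = 2. Options: 13−2→G=2, 13−4→G=1. Hits: 1.

3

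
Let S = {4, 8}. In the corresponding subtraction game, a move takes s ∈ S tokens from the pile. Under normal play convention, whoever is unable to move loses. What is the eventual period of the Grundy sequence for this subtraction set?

n :  0  1  2  3  4  5  6  7  8  9 10 11 12 13 14 15 16 17 18 19 20 21 22 23 24 25
G :  0  0  0  0  1  1  1  1  2  2  2  2  0  0  0  0  1  1  1  1  2  2  2  2  0  0
G(n+12) = G(n) holds for n = 0,…,7 (a full window of length max(S) = 8), so the sequence is purely periodic with period 12.

12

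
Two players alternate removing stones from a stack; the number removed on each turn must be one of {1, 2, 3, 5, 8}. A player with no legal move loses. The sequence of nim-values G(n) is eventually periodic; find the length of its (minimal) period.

G(0) = 0
G(1) = mex{0} = 1
G(2) = mex{1,0} = 2
G(3) = mex{2,1,0} = 3
G(4) = mex{3,2,1} = 0
G(5) = mex{0,3,2,0} = 1
G(6) = mex{1,0,3,1} = 2
G(7) = mex{2,1,0,2} = 3
G(8) = mex{3,2,1,3,0} = 4
G(9) = mex{4,3,2,0,1} = 5
G(10) = mex{5,4,3,1,2} = 0
G(11) = mex{0,5,4,2,3} = 1
G(12) = mex{1,0,5,3,0} = 2
G(13) = mex{2,1,0,4,1} = 3
G(14) = mex{3,2,1,5,2} = 0
G(15) = mex{0,3,2,0,3} = 1
G(16) = mex{1,0,3,1,4} = 2
G(17) = mex{2,1,0,2,5} = 3
G(18) = mex{3,2,1,3,0} = 4
G(19) = mex{4,3,2,0,1} = 5
G(20) = mex{5,4,3,1,2} = 0
G(21) = mex{0,5,4,2,3} = 1
G(n+10) = G(n) holds for n = 0,…,7 (a full window of length max(S) = 8), so the sequence is purely periodic with period 10.

10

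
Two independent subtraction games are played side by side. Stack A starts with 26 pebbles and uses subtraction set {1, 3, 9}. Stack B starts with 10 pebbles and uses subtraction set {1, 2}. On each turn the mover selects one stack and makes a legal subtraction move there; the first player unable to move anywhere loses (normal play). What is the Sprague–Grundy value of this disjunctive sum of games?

Stack A, S = {1, 3, 9}:
G(0) = 0
G(1) = mex{0} = 1
G(2) = mex{1} = 0
G(3) = mex{0,0} = 1
G(4) = mex{1,1} = 0
G(5) = mex{0,0} = 1
G(6) = mex{1,1} = 0
G(7) = mex{0,0} = 1
G(8) = mex{1,1} = 0
G(9) = mex{0,0,0} = 1
G(10) = mex{1,1,1} = 0
G(11) = mex{0,0,0} = 1
G(12) = mex{1,1,1} = 0
G(13) = mex{0,0,0} = 1
G(14) = mex{1,1,1} = 0
G(15) = mex{0,0,0} = 1
G(16) = mex{1,1,1} = 0
G(17) = mex{0,0,0} = 1
G(18) = mex{1,1,1} = 0
G(19) = mex{0,0,0} = 1
G(20) = mex{1,1,1} = 0
G(21) = mex{0,0,0} = 1
G(22) = mex{1,1,1} = 0
G(23) = mex{0,0,0} = 1
G(24) = mex{1,1,1} = 0
G(25) = mex{0,0,0} = 1
G(26) = mex{1,1,1} = 0
G_A(26) = 0.
Stack B, S = {1, 2}:
n :  0  1  2  3  4  5  6  7  8  9 10
G :  0  1  2  0  1  2  0  1  2  0  1
G_B(10) = 1.
Combined Grundy value = 0 ⊕ 1 = 1.

1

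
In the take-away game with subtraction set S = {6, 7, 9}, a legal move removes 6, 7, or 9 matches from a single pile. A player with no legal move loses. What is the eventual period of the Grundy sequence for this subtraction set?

15

G(0) = 0
G(1) = mex{} = 0
G(2) = mex{} = 0
G(3) = mex{} = 0
G(4) = mex{} = 0
G(5) = mex{} = 0
G(6) = mex{0} = 1
G(7) = mex{0,0} = 1
G(8) = mex{0,0} = 1
G(9) = mex{0,0,0} = 1
G(10) = mex{0,0,0} = 1
G(11) = mex{0,0,0} = 1
G(12) = mex{1,0,0} = 2
G(13) = mex{1,1,0} = 2
G(14) = mex{1,1,0} = 2
G(15) = mex{1,1,1} = 0
G(16) = mex{1,1,1} = 0
G(17) = mex{1,1,1} = 0
G(18) = mex{2,1,1} = 0
G(19) = mex{2,2,1} = 0
G(20) = mex{2,2,1} = 0
G(21) = mex{0,2,2} = 1
G(22) = mex{0,0,2} = 1
G(23) = mex{0,0,2} = 1
G(24) = mex{0,0,0} = 1
G(25) = mex{0,0,0} = 1
G(26) = mex{0,0,0} = 1
G(27) = mex{1,0,0} = 2
G(28) = mex{1,1,0} = 2
G(29) = mex{1,1,0} = 2
G(30) = mex{1,1,1} = 0
G(31) = mex{1,1,1} = 0
G(n+15) = G(n) holds for n = 0,…,8 (a full window of length max(S) = 9), so the sequence is purely periodic with period 15.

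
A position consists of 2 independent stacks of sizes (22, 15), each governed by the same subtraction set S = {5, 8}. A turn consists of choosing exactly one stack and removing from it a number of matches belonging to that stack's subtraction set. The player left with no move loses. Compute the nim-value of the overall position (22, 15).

All stacks use S = {5, 8}:
n :  0  1  2  3  4  5  6  7  8  9 10 11 12 13 14 15 16 17 18 19 20 21 22
G :  0  0  0  0  0  1  1  1  1  1  2  2  2  0  0  0  0  0  1  1  1  1  1
Stack A: G(22) = 1.
Stack B: G(15) = 0.
Combined Grundy value = 1 ⊕ 0 = 1.

1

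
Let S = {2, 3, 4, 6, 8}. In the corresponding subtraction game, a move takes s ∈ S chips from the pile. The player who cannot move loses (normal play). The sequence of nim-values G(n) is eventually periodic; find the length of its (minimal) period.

n :  0  1  2  3  4  5  6  7  8  9 10 11 12 13 14 15 16 17 18 19 20 21
G :  0  0  1  1  2  2  3  3  4  4  0  0  1  1  2  2  3  3  4  4  0  0
G(n+10) = G(n) holds for n = 0,…,7 (a full window of length max(S) = 8), so the sequence is purely periodic with period 10.

10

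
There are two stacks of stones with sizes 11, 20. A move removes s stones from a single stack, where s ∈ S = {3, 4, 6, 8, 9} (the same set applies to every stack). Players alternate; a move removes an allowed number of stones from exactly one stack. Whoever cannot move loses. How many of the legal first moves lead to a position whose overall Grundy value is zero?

3

All stacks use S = {3, 4, 6, 8, 9}:
G(0) = 0
G(1) = mex{} = 0
G(2) = mex{} = 0
G(3) = mex{0} = 1
G(4) = mex{0,0} = 1
G(5) = mex{0,0} = 1
G(6) = mex{1,0,0} = 2
G(7) = mex{1,1,0} = 2
G(8) = mex{1,1,0,0} = 2
G(9) = mex{2,1,1,0,0} = 3
G(10) = mex{2,2,1,0,0} = 3
G(11) = mex{2,2,1,1,0} = 3
G(12) = mex{3,2,2,1,1} = 0
G(13) = mex{3,3,2,1,1} = 0
G(14) = mex{3,3,2,2,1} = 0
G(15) = mex{0,3,3,2,2} = 1
G(16) = mex{0,0,3,2,2} = 1
G(17) = mex{0,0,3,3,2} = 1
G(18) = mex{1,0,0,3,3} = 2
G(19) = mex{1,1,0,3,3} = 2
G(20) = mex{1,1,0,0,3} = 2
Stack A: G(11) = 3.
Stack B: G(20) = 2.
Combined Grundy value = 3 ⊕ 2 = 1.
A winning move leaves total XOR = 0, i.e. changes one component's Grundy value g to g ⊕ X where X is the current total.
Stack A: need g' = 3⊕1 = 2. Options: 11−3→G=2, 11−4→G=2, 11−6→G=1, 11−8→G=1, 11−9→G=0. Hits: 2.
Stack B: need g' = 2⊕1 = 3. Options: 20−3→G=1, 20−4→G=1, 20−6→G=0, 20−8→G=0, 20−9→G=3. Hits: 1.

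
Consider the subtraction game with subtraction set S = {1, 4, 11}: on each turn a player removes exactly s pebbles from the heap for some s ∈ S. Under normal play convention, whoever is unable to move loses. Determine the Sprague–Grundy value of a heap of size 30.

G(0) = 0
G(1) = mex{0} = 1
G(2) = mex{1} = 0
G(3) = mex{0} = 1
G(4) = mex{1,0} = 2
G(5) = mex{2,1} = 0
G(6) = mex{0,0} = 1
G(7) = mex{1,1} = 0
G(8) = mex{0,2} = 1
G(9) = mex{1,0} = 2
G(10) = mex{2,1} = 0
G(11) = mex{0,0,0} = 1
G(12) = mex{1,1,1} = 0
G(13) = mex{0,2,0} = 1
G(14) = mex{1,0,1} = 2
G(15) = mex{2,1,2} = 0
G(16) = mex{0,0,0} = 1
G(17) = mex{1,1,1} = 0
G(18) = mex{0,2,0} = 1
G(19) = mex{1,0,1} = 2
G(20) = mex{2,1,2} = 0
G(21) = mex{0,0,0} = 1
G(22) = mex{1,1,1} = 0
G(23) = mex{0,2,0} = 1
G(24) = mex{1,0,1} = 2
G(25) = mex{2,1,2} = 0
G(26) = mex{0,0,0} = 1
G(27) = mex{1,1,1} = 0
G(28) = mex{0,2,0} = 1
G(29) = mex{1,0,1} = 2
G(30) = mex{2,1,2} = 0

0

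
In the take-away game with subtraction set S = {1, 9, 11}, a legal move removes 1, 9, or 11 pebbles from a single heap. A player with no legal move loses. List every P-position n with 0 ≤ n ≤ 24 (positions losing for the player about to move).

n :  0  1  2  3  4  5  6  7  8  9 10 11 12 13 14 15 16 17 18 19 20 21 22 23 24
G :  0  1  0  1  0  1  0  1  0  1  0  1  0  1  0  1  0  1  0  1  0  1  0  1  0
P-positions are exactly the n with G(n) = 0.

0, 2, 4, 6, 8, 10, 12, 14, 16, 18, 20, 22, 24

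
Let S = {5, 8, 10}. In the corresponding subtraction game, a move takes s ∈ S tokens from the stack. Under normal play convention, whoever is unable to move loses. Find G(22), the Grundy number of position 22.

G(0) = 0
G(1) = mex{} = 0
G(2) = mex{} = 0
G(3) = mex{} = 0
G(4) = mex{} = 0
G(5) = mex{0} = 1
G(6) = mex{0} = 1
G(7) = mex{0} = 1
G(8) = mex{0,0} = 1
G(9) = mex{0,0} = 1
G(10) = mex{1,0,0} = 2
G(11) = mex{1,0,0} = 2
G(12) = mex{1,0,0} = 2
G(13) = mex{1,1,0} = 2
G(14) = mex{1,1,0} = 2
G(15) = mex{2,1,1} = 0
G(16) = mex{2,1,1} = 0
G(17) = mex{2,1,1} = 0
G(18) = mex{2,2,1} = 0
G(19) = mex{2,2,1} = 0
G(20) = mex{0,2,2} = 1
G(21) = mex{0,2,2} = 1
G(22) = mex{0,2,2} = 1

1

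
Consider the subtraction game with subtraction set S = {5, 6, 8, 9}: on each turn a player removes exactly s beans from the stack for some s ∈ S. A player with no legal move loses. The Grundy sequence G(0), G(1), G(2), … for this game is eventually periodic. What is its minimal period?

14

n :  0  1  2  3  4  5  6  7  8  9 10 11 12 13 14 15 16 17 18 19 20 21 22 23 24 25 26 27 28 29
G :  0  0  0  0  0  1  1  1  1  1  2  2  2  2  0  0  0  0  0  1  1  1  1  1  2  2  2  2  0  0
G(n+14) = G(n) holds for n = 0,…,8 (a full window of length max(S) = 9), so the sequence is purely periodic with period 14.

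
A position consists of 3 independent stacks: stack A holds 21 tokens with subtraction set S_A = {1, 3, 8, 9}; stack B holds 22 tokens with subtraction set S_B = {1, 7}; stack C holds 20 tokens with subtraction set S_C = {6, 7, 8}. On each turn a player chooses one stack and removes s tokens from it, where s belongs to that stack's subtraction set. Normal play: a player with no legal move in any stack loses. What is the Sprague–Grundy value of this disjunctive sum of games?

Stack A, S = {1, 3, 8, 9}:
G(0) = 0
G(1) = mex{0} = 1
G(2) = mex{1} = 0
G(3) = mex{0,0} = 1
G(4) = mex{1,1} = 0
G(5) = mex{0,0} = 1
G(6) = mex{1,1} = 0
G(7) = mex{0,0} = 1
G(8) = mex{1,1,0} = 2
G(9) = mex{2,0,1,0} = 3
G(10) = mex{3,1,0,1} = 2
G(11) = mex{2,2,1,0} = 3
G(12) = mex{3,3,0,1} = 2
G(13) = mex{2,2,1,0} = 3
G(14) = mex{3,3,0,1} = 2
G(15) = mex{2,2,1,0} = 3
G(16) = mex{3,3,2,1} = 0
G(17) = mex{0,2,3,2} = 1
G(18) = mex{1,3,2,3} = 0
G(19) = mex{0,0,3,2} = 1
G(20) = mex{1,1,2,3} = 0
G(21) = mex{0,0,3,2} = 1
G_A(21) = 1.
Stack B, S = {1, 7}:
n :  0  1  2  3  4  5  6  7  8  9 10 11 12 13 14 15 16 17 18 19 20 21 22
G :  0  1  0  1  0  1  0  1  0  1  0  1  0  1  0  1  0  1  0  1  0  1  0
G_B(22) = 0.
Stack C, S = {6, 7, 8}:
G(0) = 0
G(1) = mex{} = 0
G(2) = mex{} = 0
G(3) = mex{} = 0
G(4) = mex{} = 0
G(5) = mex{} = 0
G(6) = mex{0} = 1
G(7) = mex{0,0} = 1
G(8) = mex{0,0,0} = 1
G(9) = mex{0,0,0} = 1
G(10) = mex{0,0,0} = 1
G(11) = mex{0,0,0} = 1
G(12) = mex{1,0,0} = 2
G(13) = mex{1,1,0} = 2
G(14) = mex{1,1,1} = 0
G(15) = mex{1,1,1} = 0
G(16) = mex{1,1,1} = 0
G(17) = mex{1,1,1} = 0
G(18) = mex{2,1,1} = 0
G(19) = mex{2,2,1} = 0
G(20) = mex{0,2,2} = 1
G_C(20) = 1.
Combined Grundy value = 1 ⊕ 0 ⊕ 1 = 0.

0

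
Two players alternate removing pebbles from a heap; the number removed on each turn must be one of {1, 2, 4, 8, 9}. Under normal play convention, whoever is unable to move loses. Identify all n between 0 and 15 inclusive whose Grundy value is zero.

G(0) = 0
G(1) = mex{0} = 1
G(2) = mex{1,0} = 2
G(3) = mex{2,1} = 0
G(4) = mex{0,2,0} = 1
G(5) = mex{1,0,1} = 2
G(6) = mex{2,1,2} = 0
G(7) = mex{0,2,0} = 1
G(8) = mex{1,0,1,0} = 2
G(9) = mex{2,1,2,1,0} = 3
G(10) = mex{3,2,0,2,1} = 4
G(11) = mex{4,3,1,0,2} = 5
G(12) = mex{5,4,2,1,0} = 3
G(13) = mex{3,5,3,2,1} = 0
G(14) = mex{0,3,4,0,2} = 1
G(15) = mex{1,0,5,1,0} = 2
P-positions are exactly the n with G(n) = 0.

0, 3, 6, 13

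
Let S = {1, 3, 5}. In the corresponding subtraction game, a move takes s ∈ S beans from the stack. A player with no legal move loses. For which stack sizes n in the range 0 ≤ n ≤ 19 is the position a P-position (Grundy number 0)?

n :  0  1  2  3  4  5  6  7  8  9 10 11 12 13 14 15 16 17 18 19
G :  0  1  0  1  0  1  0  1  0  1  0  1  0  1  0  1  0  1  0  1
P-positions are exactly the n with G(n) = 0.

0, 2, 4, 6, 8, 10, 12, 14, 16, 18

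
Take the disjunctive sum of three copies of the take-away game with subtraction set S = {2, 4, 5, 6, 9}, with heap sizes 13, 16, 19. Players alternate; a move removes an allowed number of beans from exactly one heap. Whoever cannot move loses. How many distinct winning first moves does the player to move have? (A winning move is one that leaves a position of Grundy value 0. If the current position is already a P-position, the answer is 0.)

2

All heaps use S = {2, 4, 5, 6, 9}:
G(0) = 0
G(1) = mex{} = 0
G(2) = mex{0} = 1
G(3) = mex{0} = 1
G(4) = mex{1,0} = 2
G(5) = mex{1,0,0} = 2
G(6) = mex{2,1,0,0} = 3
G(7) = mex{2,1,1,0} = 3
G(8) = mex{3,2,1,1} = 0
G(9) = mex{3,2,2,1,0} = 4
G(10) = mex{0,3,2,2,0} = 1
G(11) = mex{4,3,3,2,1} = 0
G(12) = mex{1,0,3,3,1} = 2
G(13) = mex{0,4,0,3,2} = 1
G(14) = mex{2,1,4,0,2} = 3
G(15) = mex{1,0,1,4,3} = 2
G(16) = mex{3,2,0,1,3} = 4
G(17) = mex{2,1,2,0,0} = 3
G(18) = mex{4,3,1,2,4} = 0
G(19) = mex{3,2,3,1,1} = 0
Heap A: G(13) = 1.
Heap B: G(16) = 4.
Heap C: G(19) = 0.
Combined Grundy value = 1 ⊕ 4 ⊕ 0 = 5.
A winning move leaves total XOR = 0, i.e. changes one component's Grundy value g to g ⊕ X where X is the current total.
Heap A: need g' = 1⊕5 = 4. Options: 13−2→G=0, 13−4→G=4, 13−5→G=0, 13−6→G=3, 13−9→G=2. Hits: 1.
Heap B: need g' = 4⊕5 = 1. Options: 16−2→G=3, 16−4→G=2, 16−5→G=0, 16−6→G=1, 16−9→G=3. Hits: 1.
Heap C: need g' = 0⊕5 = 5. Options: 19−2→G=3, 19−4→G=2, 19−5→G=3, 19−6→G=1, 19−9→G=1. Hits: 0.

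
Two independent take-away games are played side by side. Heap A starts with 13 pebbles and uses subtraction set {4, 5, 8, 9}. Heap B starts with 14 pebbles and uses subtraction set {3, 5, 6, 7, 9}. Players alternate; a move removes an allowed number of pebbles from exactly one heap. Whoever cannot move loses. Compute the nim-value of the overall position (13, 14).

Heap A, S = {4, 5, 8, 9}:
n :  0  1  2  3  4  5  6  7  8  9 10 11 12 13
G :  0  0  0  0  1  1  1  1  2  2  2  2  3  0
G_A(13) = 0.
Heap B, S = {3, 5, 6, 7, 9}:
n :  0  1  2  3  4  5  6  7  8  9 10 11 12 13 14
G :  0  0  0  1  1  1  2  2  2  3  3  3  0  0  0
G_B(14) = 0.
Combined Grundy value = 0 ⊕ 0 = 0.

0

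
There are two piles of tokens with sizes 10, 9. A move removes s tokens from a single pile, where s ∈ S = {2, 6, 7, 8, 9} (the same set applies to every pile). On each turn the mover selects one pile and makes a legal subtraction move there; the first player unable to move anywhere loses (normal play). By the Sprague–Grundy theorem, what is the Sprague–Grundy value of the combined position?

All piles use S = {2, 6, 7, 8, 9}:
G(0) = 0
G(1) = mex{} = 0
G(2) = mex{0} = 1
G(3) = mex{0} = 1
G(4) = mex{1} = 0
G(5) = mex{1} = 0
G(6) = mex{0,0} = 1
G(7) = mex{0,0,0} = 1
G(8) = mex{1,1,0,0} = 2
G(9) = mex{1,1,1,0,0} = 2
G(10) = mex{2,0,1,1,0} = 3
Pile A: G(10) = 3.
Pile B: G(9) = 2.
Combined Grundy value = 3 ⊕ 2 = 1.

1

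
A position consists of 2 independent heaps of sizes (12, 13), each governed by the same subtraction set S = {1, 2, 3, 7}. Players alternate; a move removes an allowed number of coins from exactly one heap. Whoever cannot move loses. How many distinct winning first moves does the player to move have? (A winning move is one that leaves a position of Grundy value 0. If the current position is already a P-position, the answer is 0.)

All heaps use S = {1, 2, 3, 7}:
G(0) = 0
G(1) = mex{0} = 1
G(2) = mex{1,0} = 2
G(3) = mex{2,1,0} = 3
G(4) = mex{3,2,1} = 0
G(5) = mex{0,3,2} = 1
G(6) = mex{1,0,3} = 2
G(7) = mex{2,1,0,0} = 3
G(8) = mex{3,2,1,1} = 0
G(9) = mex{0,3,2,2} = 1
G(10) = mex{1,0,3,3} = 2
G(11) = mex{2,1,0,0} = 3
G(12) = mex{3,2,1,1} = 0
G(13) = mex{0,3,2,2} = 1
Heap A: G(12) = 0.
Heap B: G(13) = 1.
Combined Grundy value = 0 ⊕ 1 = 1.
A winning move leaves total XOR = 0, i.e. changes one component's Grundy value g to g ⊕ X where X is the current total.
Heap A: need g' = 0⊕1 = 1. Options: 12−1→G=3, 12−2→G=2, 12−3→G=1, 12−7→G=1. Hits: 2.
Heap B: need g' = 1⊕1 = 0. Options: 13−1→G=0, 13−2→G=3, 13−3→G=2, 13−7→G=2. Hits: 1.

3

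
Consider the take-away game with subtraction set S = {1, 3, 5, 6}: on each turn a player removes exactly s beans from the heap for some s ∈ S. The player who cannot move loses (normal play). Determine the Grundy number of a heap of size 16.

1

G(0) = 0
G(1) = mex{0} = 1
G(2) = mex{1} = 0
G(3) = mex{0,0} = 1
G(4) = mex{1,1} = 0
G(5) = mex{0,0,0} = 1
G(6) = mex{1,1,1,0} = 2
G(7) = mex{2,0,0,1} = 3
G(8) = mex{3,1,1,0} = 2
G(9) = mex{2,2,0,1} = 3
G(10) = mex{3,3,1,0} = 2
G(11) = mex{2,2,2,1} = 0
G(12) = mex{0,3,3,2} = 1
G(13) = mex{1,2,2,3} = 0
G(14) = mex{0,0,3,2} = 1
G(15) = mex{1,1,2,3} = 0
G(16) = mex{0,0,0,2} = 1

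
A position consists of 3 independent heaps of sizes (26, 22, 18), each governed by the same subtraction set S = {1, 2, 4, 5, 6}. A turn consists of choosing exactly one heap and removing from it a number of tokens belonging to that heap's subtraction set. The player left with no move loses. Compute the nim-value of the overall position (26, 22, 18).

All heaps use S = {1, 2, 4, 5, 6}:
G(0) = 0
G(1) = mex{0} = 1
G(2) = mex{1,0} = 2
G(3) = mex{2,1} = 0
G(4) = mex{0,2,0} = 1
G(5) = mex{1,0,1,0} = 2
G(6) = mex{2,1,2,1,0} = 3
G(7) = mex{3,2,0,2,1} = 4
G(8) = mex{4,3,1,0,2} = 5
G(9) = mex{5,4,2,1,0} = 3
G(10) = mex{3,5,3,2,1} = 0
G(11) = mex{0,3,4,3,2} = 1
G(12) = mex{1,0,5,4,3} = 2
G(13) = mex{2,1,3,5,4} = 0
G(14) = mex{0,2,0,3,5} = 1
G(15) = mex{1,0,1,0,3} = 2
G(16) = mex{2,1,2,1,0} = 3
G(17) = mex{3,2,0,2,1} = 4
G(18) = mex{4,3,1,0,2} = 5
G(19) = mex{5,4,2,1,0} = 3
G(20) = mex{3,5,3,2,1} = 0
G(21) = mex{0,3,4,3,2} = 1
G(22) = mex{1,0,5,4,3} = 2
G(23) = mex{2,1,3,5,4} = 0
G(24) = mex{0,2,0,3,5} = 1
G(25) = mex{1,0,1,0,3} = 2
G(26) = mex{2,1,2,1,0} = 3
Heap A: G(26) = 3.
Heap B: G(22) = 2.
Heap C: G(18) = 5.
Combined Grundy value = 3 ⊕ 2 ⊕ 5 = 4.

4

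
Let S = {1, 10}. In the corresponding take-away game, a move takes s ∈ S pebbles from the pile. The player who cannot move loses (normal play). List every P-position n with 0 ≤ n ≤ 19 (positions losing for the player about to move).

n :  0  1  2  3  4  5  6  7  8  9 10 11 12 13 14 15 16 17 18 19
G :  0  1  0  1  0  1  0  1  0  1  2  0  1  0  1  0  1  0  1  0
P-positions are exactly the n with G(n) = 0.

0, 2, 4, 6, 8, 11, 13, 15, 17, 19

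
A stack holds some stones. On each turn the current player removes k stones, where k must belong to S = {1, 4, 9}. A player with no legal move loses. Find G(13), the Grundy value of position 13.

1

G(0) = 0
G(1) = mex{0} = 1
G(2) = mex{1} = 0
G(3) = mex{0} = 1
G(4) = mex{1,0} = 2
G(5) = mex{2,1} = 0
G(6) = mex{0,0} = 1
G(7) = mex{1,1} = 0
G(8) = mex{0,2} = 1
G(9) = mex{1,0,0} = 2
G(10) = mex{2,1,1} = 0
G(11) = mex{0,0,0} = 1
G(12) = mex{1,1,1} = 0
G(13) = mex{0,2,2} = 1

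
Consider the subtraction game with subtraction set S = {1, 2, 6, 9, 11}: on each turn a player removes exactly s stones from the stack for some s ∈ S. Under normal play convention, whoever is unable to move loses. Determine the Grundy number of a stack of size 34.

4

n :  0  1  2  3  4  5  6  7  8  9 10 11 12 13 14 15 16 17 18 19 20 21 22 23 24 25 26 27 28 29 30 31 32 33 34
G :  0  1  2  0  1  2  3  0  1  2  0  1  2  3  4  0  1  2  3  4  0  1  2  0  1  2  3  0  1  2  0  1  2  3  4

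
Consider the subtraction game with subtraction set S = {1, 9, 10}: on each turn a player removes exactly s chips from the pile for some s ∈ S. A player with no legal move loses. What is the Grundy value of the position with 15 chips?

3

n :  0  1  2  3  4  5  6  7  8  9 10 11 12 13 14 15
G :  0  1  0  1  0  1  0  1  0  1  2  3  2  3  2  3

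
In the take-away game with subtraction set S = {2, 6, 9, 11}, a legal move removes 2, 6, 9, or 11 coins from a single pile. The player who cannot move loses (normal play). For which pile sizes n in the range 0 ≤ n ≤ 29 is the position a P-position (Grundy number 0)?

0, 1, 4, 5, 8, 18, 21, 22, 25, 26

n :  0  1  2  3  4  5  6  7  8  9 10 11 12 13 14 15 16 17 18 19 20 21 22 23 24 25 26 27 28 29
G :  0  0  1  1  0  0  1  1  0  2  1  3  2  2  3  3  2  2  0  3  1  0  0  1  1  0  0  1  1  2
P-positions are exactly the n with G(n) = 0.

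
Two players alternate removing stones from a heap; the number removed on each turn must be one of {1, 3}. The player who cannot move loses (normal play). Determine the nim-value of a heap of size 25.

1

G(0) = 0
G(1) = mex{0} = 1
G(2) = mex{1} = 0
G(3) = mex{0,0} = 1
G(4) = mex{1,1} = 0
G(5) = mex{0,0} = 1
G(6) = mex{1,1} = 0
G(7) = mex{0,0} = 1
G(8) = mex{1,1} = 0
G(9) = mex{0,0} = 1
G(10) = mex{1,1} = 0
G(11) = mex{0,0} = 1
G(12) = mex{1,1} = 0
G(13) = mex{0,0} = 1
G(14) = mex{1,1} = 0
G(15) = mex{0,0} = 1
G(16) = mex{1,1} = 0
G(17) = mex{0,0} = 1
G(18) = mex{1,1} = 0
G(19) = mex{0,0} = 1
G(20) = mex{1,1} = 0
G(21) = mex{0,0} = 1
G(22) = mex{1,1} = 0
G(23) = mex{0,0} = 1
G(24) = mex{1,1} = 0
G(25) = mex{0,0} = 1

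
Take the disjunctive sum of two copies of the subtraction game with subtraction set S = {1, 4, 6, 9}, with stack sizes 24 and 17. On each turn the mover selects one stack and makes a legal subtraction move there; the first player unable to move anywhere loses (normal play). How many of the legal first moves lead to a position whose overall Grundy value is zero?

2

All stacks use S = {1, 4, 6, 9}:
G(0) = 0
G(1) = mex{0} = 1
G(2) = mex{1} = 0
G(3) = mex{0} = 1
G(4) = mex{1,0} = 2
G(5) = mex{2,1} = 0
G(6) = mex{0,0,0} = 1
G(7) = mex{1,1,1} = 0
G(8) = mex{0,2,0} = 1
G(9) = mex{1,0,1,0} = 2
G(10) = mex{2,1,2,1} = 0
G(11) = mex{0,0,0,0} = 1
G(12) = mex{1,1,1,1} = 0
G(13) = mex{0,2,0,2} = 1
G(14) = mex{1,0,1,0} = 2
G(15) = mex{2,1,2,1} = 0
G(16) = mex{0,0,0,0} = 1
G(17) = mex{1,1,1,1} = 0
G(18) = mex{0,2,0,2} = 1
G(19) = mex{1,0,1,0} = 2
G(20) = mex{2,1,2,1} = 0
G(21) = mex{0,0,0,0} = 1
G(22) = mex{1,1,1,1} = 0
G(23) = mex{0,2,0,2} = 1
G(24) = mex{1,0,1,0} = 2
Stack A: G(24) = 2.
Stack B: G(17) = 0.
Combined Grundy value = 2 ⊕ 0 = 2.
A winning move leaves total XOR = 0, i.e. changes one component's Grundy value g to g ⊕ X where X is the current total.
Stack A: need g' = 2⊕2 = 0. Options: 24−1→G=1, 24−4→G=0, 24−6→G=1, 24−9→G=0. Hits: 2.
Stack B: need g' = 0⊕2 = 2. Options: 17−1→G=1, 17−4→G=1, 17−6→G=1, 17−9→G=1. Hits: 0.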